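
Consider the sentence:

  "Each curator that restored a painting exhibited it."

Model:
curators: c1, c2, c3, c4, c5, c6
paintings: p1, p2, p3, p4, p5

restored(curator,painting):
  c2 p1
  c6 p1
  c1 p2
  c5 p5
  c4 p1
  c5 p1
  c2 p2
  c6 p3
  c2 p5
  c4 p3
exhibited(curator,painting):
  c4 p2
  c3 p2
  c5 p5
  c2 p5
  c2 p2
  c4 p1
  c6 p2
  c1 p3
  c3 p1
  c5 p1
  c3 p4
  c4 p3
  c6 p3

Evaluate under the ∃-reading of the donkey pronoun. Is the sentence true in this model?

False

"it" takes "a painting" as antecedent — a donkey pronoun bound across the clause boundary.
Weak reading: every curator c with some restored-painting has at least one restored-painting p such that exhibited(c,p).
Per curator: c1:✗  c2:✓  c4:✓  c5:✓  c6:✓
c1 has no witness among its restored-paintings.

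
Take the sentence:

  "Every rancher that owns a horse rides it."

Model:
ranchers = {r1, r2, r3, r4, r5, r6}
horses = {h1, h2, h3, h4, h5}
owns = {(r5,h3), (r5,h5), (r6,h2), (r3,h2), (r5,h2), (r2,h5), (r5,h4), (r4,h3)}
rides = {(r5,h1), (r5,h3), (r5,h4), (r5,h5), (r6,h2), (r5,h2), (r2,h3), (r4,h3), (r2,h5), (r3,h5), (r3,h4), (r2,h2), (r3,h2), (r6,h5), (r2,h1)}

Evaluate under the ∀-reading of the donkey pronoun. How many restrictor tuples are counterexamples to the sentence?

0

"it" takes "a horse" as antecedent — a donkey pronoun bound across the clause boundary.
Strong reading: for every (r,h) with owns(r,h), rides(r,h).
Restrictor pairs: (r2,h5) ✓  (r3,h2) ✓  (r4,h3) ✓  (r5,h2) ✓  (r5,h3) ✓  (r5,h4) ✓  (r5,h5) ✓  (r6,h2) ✓
Counterexamples (restrictor pairs failing the scope): 0.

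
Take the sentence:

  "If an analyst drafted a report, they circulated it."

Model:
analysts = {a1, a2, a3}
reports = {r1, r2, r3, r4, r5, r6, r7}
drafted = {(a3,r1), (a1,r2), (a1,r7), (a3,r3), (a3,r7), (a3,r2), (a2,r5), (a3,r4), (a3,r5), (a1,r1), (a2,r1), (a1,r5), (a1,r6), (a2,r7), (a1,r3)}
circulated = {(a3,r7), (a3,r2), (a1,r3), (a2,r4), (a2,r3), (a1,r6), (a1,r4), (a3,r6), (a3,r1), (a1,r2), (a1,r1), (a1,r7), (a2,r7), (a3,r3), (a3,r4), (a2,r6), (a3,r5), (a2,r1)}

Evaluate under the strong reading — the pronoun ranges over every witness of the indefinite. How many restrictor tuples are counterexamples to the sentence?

2

"it" takes "a report" as antecedent — a donkey pronoun bound across the clause boundary.
Strong reading: for every (a,r) with drafted(a,r), circulated(a,r).
Restrictor pairs: (a1,r1) ✓  (a1,r2) ✓  (a1,r3) ✓  (a1,r5) ✗  (a1,r6) ✓  (a1,r7) ✓  (a2,r1) ✓  (a2,r5) ✗  (a2,r7) ✓  (a3,r1) ✓  (a3,r2) ✓  (a3,r3) ✓  (a3,r4) ✓  (a3,r5) ✓  (a3,r7) ✓
Counterexamples (restrictor pairs failing the scope): 2.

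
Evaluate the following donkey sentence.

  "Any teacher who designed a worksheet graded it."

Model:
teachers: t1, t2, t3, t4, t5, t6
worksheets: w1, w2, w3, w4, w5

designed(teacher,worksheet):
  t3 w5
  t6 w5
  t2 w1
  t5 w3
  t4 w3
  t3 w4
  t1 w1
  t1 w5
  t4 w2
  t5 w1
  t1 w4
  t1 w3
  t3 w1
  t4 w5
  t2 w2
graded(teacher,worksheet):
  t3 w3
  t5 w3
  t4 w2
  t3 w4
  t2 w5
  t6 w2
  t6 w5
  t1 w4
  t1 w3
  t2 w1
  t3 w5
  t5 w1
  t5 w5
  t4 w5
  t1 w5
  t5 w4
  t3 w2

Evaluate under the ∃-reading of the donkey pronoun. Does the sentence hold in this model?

True

"it" takes "a worksheet" as antecedent — a donkey pronoun bound across the clause boundary.
Weak reading: every teacher t with some designed-worksheet has at least one designed-worksheet w such that graded(t,w).
Per teacher: t1:✓  t2:✓  t3:✓  t4:✓  t5:✓  t6:✓
Every teacher in the restrictor has a witness.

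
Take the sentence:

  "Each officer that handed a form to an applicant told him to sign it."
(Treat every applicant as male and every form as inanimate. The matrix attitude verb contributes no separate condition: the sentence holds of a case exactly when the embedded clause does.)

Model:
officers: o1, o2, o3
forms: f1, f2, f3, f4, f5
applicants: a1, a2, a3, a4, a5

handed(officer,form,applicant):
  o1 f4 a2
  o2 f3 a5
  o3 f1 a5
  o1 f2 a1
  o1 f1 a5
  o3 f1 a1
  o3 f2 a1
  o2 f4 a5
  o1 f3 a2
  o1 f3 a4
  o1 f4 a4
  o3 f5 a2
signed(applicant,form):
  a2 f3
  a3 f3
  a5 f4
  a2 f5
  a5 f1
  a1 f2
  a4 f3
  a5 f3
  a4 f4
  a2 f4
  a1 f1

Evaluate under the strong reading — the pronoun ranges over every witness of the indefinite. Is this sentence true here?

"him" takes "an applicant" as antecedent and "it" takes "a form"; both are donkey pronouns co-varying with the restrictor.
Strong reading: for every (o,f,a) with handed(o,f,a), signed(a,f).
Restrictor triples: (o1,f1,a5)→signed(a5,f1) ✓  (o1,f2,a1)→signed(a1,f2) ✓  (o1,f3,a2)→signed(a2,f3) ✓  (o1,f3,a4)→signed(a4,f3) ✓  (o1,f4,a2)→signed(a2,f4) ✓  (o1,f4,a4)→signed(a4,f4) ✓  (o2,f3,a5)→signed(a5,f3) ✓  (o2,f4,a5)→signed(a5,f4) ✓  (o3,f1,a1)→signed(a1,f1) ✓  (o3,f1,a5)→signed(a5,f1) ✓  (o3,f2,a1)→signed(a1,f2) ✓  (o3,f5,a2)→signed(a2,f5) ✓
Every restrictor triple satisfies the scope.

True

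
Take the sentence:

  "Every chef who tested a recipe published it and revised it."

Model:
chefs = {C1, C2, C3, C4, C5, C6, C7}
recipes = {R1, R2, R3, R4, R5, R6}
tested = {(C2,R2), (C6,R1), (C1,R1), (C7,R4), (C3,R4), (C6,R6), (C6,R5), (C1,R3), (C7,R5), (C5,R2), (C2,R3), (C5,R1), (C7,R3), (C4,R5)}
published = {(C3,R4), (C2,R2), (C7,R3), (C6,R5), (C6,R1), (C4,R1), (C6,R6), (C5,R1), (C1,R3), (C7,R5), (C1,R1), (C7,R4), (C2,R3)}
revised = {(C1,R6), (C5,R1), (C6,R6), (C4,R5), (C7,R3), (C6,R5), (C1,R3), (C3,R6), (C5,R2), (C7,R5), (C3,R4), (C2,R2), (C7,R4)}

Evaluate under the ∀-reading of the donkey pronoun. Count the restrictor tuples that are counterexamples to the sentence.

"it" takes "a recipe" as antecedent — a donkey pronoun bound across the clause boundary.
Strong reading: for every (c,r) with tested(c,r), published(c,r) ∧ revised(c,r).
Restrictor pairs: (C1,R1) ✗  (C1,R3) ✓  (C2,R2) ✓  (C2,R3) ✗  (C3,R4) ✓  (C4,R5) ✗  (C5,R1) ✓  (C5,R2) ✗  (C6,R1) ✗  (C6,R5) ✓  (C6,R6) ✓  (C7,R3) ✓  (C7,R4) ✓  (C7,R5) ✓
Counterexamples (restrictor pairs failing the scope): 5.

5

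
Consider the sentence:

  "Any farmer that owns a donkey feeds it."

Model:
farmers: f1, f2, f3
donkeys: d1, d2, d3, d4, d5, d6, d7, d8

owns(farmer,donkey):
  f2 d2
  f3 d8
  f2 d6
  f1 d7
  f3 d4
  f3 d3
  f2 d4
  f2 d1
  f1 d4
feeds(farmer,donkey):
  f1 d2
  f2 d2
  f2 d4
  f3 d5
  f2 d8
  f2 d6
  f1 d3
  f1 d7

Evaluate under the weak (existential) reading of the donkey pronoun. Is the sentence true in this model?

False

"it" takes "a donkey" as antecedent — a donkey pronoun bound across the clause boundary.
Weak reading: every farmer f with some owns-donkey has at least one owns-donkey d such that feeds(f,d).
Per farmer: f1:✓  f2:✓  f3:✗
f3 has no witness among its owns-donkeys.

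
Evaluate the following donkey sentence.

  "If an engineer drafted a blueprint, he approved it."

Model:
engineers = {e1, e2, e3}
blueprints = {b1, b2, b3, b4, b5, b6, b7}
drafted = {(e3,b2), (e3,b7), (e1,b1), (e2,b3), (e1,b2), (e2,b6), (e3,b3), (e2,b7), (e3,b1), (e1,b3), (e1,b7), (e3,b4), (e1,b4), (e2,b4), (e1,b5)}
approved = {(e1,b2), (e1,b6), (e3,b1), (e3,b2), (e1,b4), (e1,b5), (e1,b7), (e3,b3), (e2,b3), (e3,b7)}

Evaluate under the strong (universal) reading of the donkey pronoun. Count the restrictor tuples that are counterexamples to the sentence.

"it" takes "a blueprint" as antecedent — a donkey pronoun bound across the clause boundary.
Strong reading: for every (e,b) with drafted(e,b), approved(e,b).
Restrictor pairs: (e1,b1) ✗  (e1,b2) ✓  (e1,b3) ✗  (e1,b4) ✓  (e1,b5) ✓  (e1,b7) ✓  (e2,b3) ✓  (e2,b4) ✗  (e2,b6) ✗  (e2,b7) ✗  (e3,b1) ✓  (e3,b2) ✓  (e3,b3) ✓  (e3,b4) ✗  (e3,b7) ✓
Counterexamples (restrictor pairs failing the scope): 6.

6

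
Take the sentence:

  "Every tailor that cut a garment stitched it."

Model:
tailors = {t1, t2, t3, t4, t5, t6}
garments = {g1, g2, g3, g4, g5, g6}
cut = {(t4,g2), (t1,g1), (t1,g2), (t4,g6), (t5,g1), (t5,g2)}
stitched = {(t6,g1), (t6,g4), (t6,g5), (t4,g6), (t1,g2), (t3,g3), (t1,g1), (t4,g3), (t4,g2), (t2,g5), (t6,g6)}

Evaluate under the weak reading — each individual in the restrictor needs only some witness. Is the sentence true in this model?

False

"it" takes "a garment" as antecedent — a donkey pronoun bound across the clause boundary.
Weak reading: every tailor t with some cut-garment has at least one cut-garment g such that stitched(t,g).
Per tailor: t1:✓  t4:✓  t5:✗
t5 has no witness among its cut-garments.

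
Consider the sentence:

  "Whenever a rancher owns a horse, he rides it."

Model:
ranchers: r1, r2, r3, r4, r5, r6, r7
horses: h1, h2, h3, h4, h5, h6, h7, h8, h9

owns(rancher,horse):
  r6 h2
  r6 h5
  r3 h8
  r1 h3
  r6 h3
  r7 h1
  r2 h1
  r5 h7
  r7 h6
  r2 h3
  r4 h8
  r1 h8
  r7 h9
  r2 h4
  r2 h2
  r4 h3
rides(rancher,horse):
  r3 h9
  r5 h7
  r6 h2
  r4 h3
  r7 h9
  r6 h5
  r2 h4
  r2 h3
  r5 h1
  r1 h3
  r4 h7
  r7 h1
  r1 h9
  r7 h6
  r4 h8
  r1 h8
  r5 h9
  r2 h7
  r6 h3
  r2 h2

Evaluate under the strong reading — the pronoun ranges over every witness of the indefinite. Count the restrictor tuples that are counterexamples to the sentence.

"it" takes "a horse" as antecedent — a donkey pronoun bound across the clause boundary.
Strong reading: for every (r,h) with owns(r,h), rides(r,h).
Restrictor pairs: (r1,h3) ✓  (r1,h8) ✓  (r2,h1) ✗  (r2,h2) ✓  (r2,h3) ✓  (r2,h4) ✓  (r3,h8) ✗  (r4,h3) ✓  (r4,h8) ✓  (r5,h7) ✓  (r6,h2) ✓  (r6,h3) ✓  (r6,h5) ✓  (r7,h1) ✓  (r7,h6) ✓  (r7,h9) ✓
Counterexamples (restrictor pairs failing the scope): 2.

2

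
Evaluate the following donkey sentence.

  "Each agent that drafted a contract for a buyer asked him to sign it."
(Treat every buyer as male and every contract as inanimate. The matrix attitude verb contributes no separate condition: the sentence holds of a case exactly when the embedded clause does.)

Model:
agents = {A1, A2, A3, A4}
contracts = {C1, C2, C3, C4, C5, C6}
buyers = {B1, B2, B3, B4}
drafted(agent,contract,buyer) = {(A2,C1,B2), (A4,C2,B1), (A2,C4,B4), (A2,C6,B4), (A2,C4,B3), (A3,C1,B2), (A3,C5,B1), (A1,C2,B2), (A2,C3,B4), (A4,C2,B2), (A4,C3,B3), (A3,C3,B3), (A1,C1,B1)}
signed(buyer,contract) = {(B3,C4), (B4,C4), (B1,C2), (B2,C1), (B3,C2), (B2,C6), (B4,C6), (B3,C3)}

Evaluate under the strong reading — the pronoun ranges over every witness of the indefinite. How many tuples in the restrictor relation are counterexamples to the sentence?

5

"him" takes "a buyer" as antecedent and "it" takes "a contract"; both are donkey pronouns co-varying with the restrictor.
Strong reading: for every (a,c,b) with drafted(a,c,b), signed(b,c).
Restrictor triples: (A1,C1,B1)→signed(B1,C1) ✗  (A1,C2,B2)→signed(B2,C2) ✗  (A2,C1,B2)→signed(B2,C1) ✓  (A2,C3,B4)→signed(B4,C3) ✗  (A2,C4,B3)→signed(B3,C4) ✓  (A2,C4,B4)→signed(B4,C4) ✓  (A2,C6,B4)→signed(B4,C6) ✓  (A3,C1,B2)→signed(B2,C1) ✓  (A3,C3,B3)→signed(B3,C3) ✓  (A3,C5,B1)→signed(B1,C5) ✗  (A4,C2,B1)→signed(B1,C2) ✓  (A4,C2,B2)→signed(B2,C2) ✗  (A4,C3,B3)→signed(B3,C3) ✓
Counterexamples (restrictor triples failing the scope): 5.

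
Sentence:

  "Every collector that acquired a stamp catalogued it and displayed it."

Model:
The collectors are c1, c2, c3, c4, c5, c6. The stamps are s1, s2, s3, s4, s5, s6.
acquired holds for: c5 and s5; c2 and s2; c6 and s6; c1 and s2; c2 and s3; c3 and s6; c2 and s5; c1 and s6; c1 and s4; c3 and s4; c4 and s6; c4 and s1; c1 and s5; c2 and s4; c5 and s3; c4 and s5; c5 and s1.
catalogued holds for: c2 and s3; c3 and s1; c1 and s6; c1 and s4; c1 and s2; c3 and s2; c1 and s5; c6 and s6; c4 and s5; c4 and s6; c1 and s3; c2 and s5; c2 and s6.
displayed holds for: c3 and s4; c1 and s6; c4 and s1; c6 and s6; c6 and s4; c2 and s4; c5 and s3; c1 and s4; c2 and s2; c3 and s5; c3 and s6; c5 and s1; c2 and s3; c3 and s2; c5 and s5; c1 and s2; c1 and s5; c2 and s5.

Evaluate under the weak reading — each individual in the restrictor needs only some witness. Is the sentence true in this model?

False

"it" takes "a stamp" as antecedent — a donkey pronoun bound across the clause boundary.
Weak reading: every collector c with some acquired-stamp has at least one acquired-stamp s such that catalogued(c,s) ∧ displayed(c,s).
Per collector: c1:✓  c2:✓  c3:✗  c4:✗  c5:✗  c6:✓
c3 has no witness among its acquired-stamps.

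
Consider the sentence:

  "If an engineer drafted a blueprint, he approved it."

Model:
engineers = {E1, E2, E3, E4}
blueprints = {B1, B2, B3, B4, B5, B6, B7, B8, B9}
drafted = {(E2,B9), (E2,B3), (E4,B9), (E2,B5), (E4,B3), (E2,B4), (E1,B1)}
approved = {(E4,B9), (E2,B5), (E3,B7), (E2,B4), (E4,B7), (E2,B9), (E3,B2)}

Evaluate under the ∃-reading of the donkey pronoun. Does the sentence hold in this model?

False

"it" takes "a blueprint" as antecedent — a donkey pronoun bound across the clause boundary.
Weak reading: every engineer e with some drafted-blueprint has at least one drafted-blueprint b such that approved(e,b).
Per engineer: E1:✗  E2:✓  E4:✓
E1 has no witness among its drafted-blueprints.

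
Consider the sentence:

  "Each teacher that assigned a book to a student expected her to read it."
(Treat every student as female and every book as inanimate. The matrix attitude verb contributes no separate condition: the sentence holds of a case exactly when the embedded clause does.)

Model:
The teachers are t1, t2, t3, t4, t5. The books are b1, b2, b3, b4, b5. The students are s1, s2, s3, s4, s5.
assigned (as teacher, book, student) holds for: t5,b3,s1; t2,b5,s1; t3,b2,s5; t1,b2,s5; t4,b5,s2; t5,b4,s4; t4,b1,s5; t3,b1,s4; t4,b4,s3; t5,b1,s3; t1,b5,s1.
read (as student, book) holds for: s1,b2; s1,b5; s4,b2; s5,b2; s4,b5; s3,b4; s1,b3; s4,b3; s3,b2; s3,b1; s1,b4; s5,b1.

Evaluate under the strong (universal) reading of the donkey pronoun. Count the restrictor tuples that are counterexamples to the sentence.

3

"her" takes "a student" as antecedent and "it" takes "a book"; both are donkey pronouns co-varying with the restrictor.
Strong reading: for every (t,b,s) with assigned(t,b,s), read(s,b).
Restrictor triples: (t1,b2,s5)→read(s5,b2) ✓  (t1,b5,s1)→read(s1,b5) ✓  (t2,b5,s1)→read(s1,b5) ✓  (t3,b1,s4)→read(s4,b1) ✗  (t3,b2,s5)→read(s5,b2) ✓  (t4,b1,s5)→read(s5,b1) ✓  (t4,b4,s3)→read(s3,b4) ✓  (t4,b5,s2)→read(s2,b5) ✗  (t5,b1,s3)→read(s3,b1) ✓  (t5,b3,s1)→read(s1,b3) ✓  (t5,b4,s4)→read(s4,b4) ✗
Counterexamples (restrictor triples failing the scope): 3.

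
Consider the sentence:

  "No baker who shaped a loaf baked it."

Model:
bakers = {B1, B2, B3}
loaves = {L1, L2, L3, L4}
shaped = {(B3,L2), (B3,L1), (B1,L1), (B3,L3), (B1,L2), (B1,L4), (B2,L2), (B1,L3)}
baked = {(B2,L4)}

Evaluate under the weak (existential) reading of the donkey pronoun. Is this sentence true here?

"it" takes "a loaf" as antecedent — a donkey pronoun bound across the clause boundary.
Truth condition: for no (b,l) with shaped(b,l) does baked(b,l) hold.
Restrictor pairs — does the scope hold? (B1,L1):fails  (B1,L2):fails  (B1,L3):fails  (B1,L4):fails  (B2,L2):fails  (B3,L1):fails  (B3,L2):fails  (B3,L3):fails
Scope holds for no restrictor pair, so the sentence is true.

True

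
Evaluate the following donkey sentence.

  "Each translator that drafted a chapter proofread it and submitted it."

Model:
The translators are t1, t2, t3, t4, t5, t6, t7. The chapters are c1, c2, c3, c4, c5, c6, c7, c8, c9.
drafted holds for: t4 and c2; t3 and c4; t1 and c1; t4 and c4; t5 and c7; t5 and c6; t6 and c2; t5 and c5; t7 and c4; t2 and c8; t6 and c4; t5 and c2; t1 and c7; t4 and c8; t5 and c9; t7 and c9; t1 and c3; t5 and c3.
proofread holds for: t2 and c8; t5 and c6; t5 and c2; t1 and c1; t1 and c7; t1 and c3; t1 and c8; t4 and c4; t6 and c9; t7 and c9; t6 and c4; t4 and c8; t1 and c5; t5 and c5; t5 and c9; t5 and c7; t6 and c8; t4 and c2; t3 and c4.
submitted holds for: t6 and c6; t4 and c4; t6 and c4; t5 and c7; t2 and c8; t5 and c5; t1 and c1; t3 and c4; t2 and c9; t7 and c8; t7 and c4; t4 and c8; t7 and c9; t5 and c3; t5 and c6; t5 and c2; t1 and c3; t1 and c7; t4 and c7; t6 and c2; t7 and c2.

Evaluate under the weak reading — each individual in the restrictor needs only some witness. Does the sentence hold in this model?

"it" takes "a chapter" as antecedent — a donkey pronoun bound across the clause boundary.
Weak reading: every translator t with some drafted-chapter has at least one drafted-chapter c such that proofread(t,c) ∧ submitted(t,c).
Per translator: t1:✓  t2:✓  t3:✓  t4:✓  t5:✓  t6:✓  t7:✓
Every translator in the restrictor has a witness.

True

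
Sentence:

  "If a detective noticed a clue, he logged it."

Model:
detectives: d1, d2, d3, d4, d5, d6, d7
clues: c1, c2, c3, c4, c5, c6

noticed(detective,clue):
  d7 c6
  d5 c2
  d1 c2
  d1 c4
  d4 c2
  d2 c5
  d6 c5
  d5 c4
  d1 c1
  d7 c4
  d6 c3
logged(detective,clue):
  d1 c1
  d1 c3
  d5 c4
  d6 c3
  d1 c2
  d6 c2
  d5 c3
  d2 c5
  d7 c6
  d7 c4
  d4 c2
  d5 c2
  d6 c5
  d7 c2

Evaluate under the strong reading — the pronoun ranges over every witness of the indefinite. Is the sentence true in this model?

False

"it" takes "a clue" as antecedent — a donkey pronoun bound across the clause boundary.
Strong reading: for every (d,c) with noticed(d,c), logged(d,c).
Restrictor pairs: (d1,c1) ✓  (d1,c2) ✓  (d1,c4) ✗  (d2,c5) ✓  (d4,c2) ✓  (d5,c2) ✓  (d5,c4) ✓  (d6,c3) ✓  (d6,c5) ✓  (d7,c4) ✓  (d7,c6) ✓
Counterexample: (d1,c4) is in noticed but fails the scope.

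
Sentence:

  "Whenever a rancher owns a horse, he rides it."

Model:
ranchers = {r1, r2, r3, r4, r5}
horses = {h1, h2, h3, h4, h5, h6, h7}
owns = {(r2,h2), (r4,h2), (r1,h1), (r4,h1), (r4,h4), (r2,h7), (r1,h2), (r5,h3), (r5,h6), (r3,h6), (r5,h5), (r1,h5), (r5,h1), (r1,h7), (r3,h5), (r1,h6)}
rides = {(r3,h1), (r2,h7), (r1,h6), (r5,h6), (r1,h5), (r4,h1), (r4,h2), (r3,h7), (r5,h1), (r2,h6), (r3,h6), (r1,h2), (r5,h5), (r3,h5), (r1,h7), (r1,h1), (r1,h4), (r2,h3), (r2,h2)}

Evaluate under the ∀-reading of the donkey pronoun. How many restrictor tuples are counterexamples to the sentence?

2

"it" takes "a horse" as antecedent — a donkey pronoun bound across the clause boundary.
Strong reading: for every (r,h) with owns(r,h), rides(r,h).
Restrictor pairs: (r1,h1) ✓  (r1,h2) ✓  (r1,h5) ✓  (r1,h6) ✓  (r1,h7) ✓  (r2,h2) ✓  (r2,h7) ✓  (r3,h5) ✓  (r3,h6) ✓  (r4,h1) ✓  (r4,h2) ✓  (r4,h4) ✗  (r5,h1) ✓  (r5,h3) ✗  (r5,h5) ✓  (r5,h6) ✓
Counterexamples (restrictor pairs failing the scope): 2.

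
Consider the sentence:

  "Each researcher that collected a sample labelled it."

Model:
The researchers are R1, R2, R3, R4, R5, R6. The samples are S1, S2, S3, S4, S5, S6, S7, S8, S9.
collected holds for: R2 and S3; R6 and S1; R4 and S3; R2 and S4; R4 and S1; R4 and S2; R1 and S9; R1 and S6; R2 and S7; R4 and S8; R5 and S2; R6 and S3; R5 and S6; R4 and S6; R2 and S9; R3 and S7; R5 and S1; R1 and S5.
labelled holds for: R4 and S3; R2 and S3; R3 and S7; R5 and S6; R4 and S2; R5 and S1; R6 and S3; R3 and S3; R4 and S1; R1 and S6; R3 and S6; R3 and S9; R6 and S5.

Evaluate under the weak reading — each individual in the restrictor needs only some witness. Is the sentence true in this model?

"it" takes "a sample" as antecedent — a donkey pronoun bound across the clause boundary.
Weak reading: every researcher r with some collected-sample has at least one collected-sample s such that labelled(r,s).
Per researcher: R1:✓  R2:✓  R3:✓  R4:✓  R5:✓  R6:✓
Every researcher in the restrictor has a witness.

True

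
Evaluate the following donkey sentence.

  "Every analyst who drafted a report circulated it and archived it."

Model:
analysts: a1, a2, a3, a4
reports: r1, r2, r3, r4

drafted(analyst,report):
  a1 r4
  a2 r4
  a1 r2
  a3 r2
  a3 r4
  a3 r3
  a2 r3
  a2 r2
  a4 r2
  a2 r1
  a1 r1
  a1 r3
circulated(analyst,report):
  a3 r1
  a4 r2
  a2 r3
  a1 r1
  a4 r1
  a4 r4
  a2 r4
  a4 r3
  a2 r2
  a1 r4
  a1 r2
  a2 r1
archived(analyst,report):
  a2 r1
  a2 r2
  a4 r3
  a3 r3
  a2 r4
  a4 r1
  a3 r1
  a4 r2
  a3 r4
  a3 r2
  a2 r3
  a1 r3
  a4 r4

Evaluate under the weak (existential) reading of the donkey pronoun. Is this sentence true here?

"it" takes "a report" as antecedent — a donkey pronoun bound across the clause boundary.
Weak reading: every analyst a with some drafted-report has at least one drafted-report r such that circulated(a,r) ∧ archived(a,r).
Per analyst: a1:✗  a2:✓  a3:✗  a4:✓
a1 has no witness among its drafted-reports.

False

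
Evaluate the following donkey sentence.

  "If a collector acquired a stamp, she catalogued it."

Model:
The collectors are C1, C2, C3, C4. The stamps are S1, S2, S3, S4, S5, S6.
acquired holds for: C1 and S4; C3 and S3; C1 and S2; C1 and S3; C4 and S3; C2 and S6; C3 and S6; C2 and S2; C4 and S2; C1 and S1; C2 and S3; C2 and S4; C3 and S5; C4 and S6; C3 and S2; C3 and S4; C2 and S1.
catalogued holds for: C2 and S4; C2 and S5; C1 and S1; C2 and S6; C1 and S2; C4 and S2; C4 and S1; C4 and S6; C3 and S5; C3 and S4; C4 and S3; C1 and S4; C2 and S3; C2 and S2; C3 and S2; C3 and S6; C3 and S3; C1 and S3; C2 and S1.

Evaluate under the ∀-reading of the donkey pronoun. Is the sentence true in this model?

"it" takes "a stamp" as antecedent — a donkey pronoun bound across the clause boundary.
Strong reading: for every (c,s) with acquired(c,s), catalogued(c,s).
Restrictor pairs: (C1,S1) ✓  (C1,S2) ✓  (C1,S3) ✓  (C1,S4) ✓  (C2,S1) ✓  (C2,S2) ✓  (C2,S3) ✓  (C2,S4) ✓  (C2,S6) ✓  (C3,S2) ✓  (C3,S3) ✓  (C3,S4) ✓  (C3,S5) ✓  (C3,S6) ✓  (C4,S2) ✓  (C4,S3) ✓  (C4,S6) ✓
Every restrictor pair satisfies the scope.

True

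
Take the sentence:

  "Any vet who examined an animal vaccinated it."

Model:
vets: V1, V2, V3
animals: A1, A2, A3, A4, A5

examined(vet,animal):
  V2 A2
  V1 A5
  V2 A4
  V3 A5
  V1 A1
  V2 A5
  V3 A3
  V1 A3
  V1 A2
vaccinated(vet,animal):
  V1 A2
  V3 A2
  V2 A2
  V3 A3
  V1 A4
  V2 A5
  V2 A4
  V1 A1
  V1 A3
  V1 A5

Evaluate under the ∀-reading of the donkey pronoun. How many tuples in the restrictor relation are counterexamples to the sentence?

"it" takes "an animal" as antecedent — a donkey pronoun bound across the clause boundary.
Strong reading: for every (v,a) with examined(v,a), vaccinated(v,a).
Restrictor pairs: (V1,A1) ✓  (V1,A2) ✓  (V1,A3) ✓  (V1,A5) ✓  (V2,A2) ✓  (V2,A4) ✓  (V2,A5) ✓  (V3,A3) ✓  (V3,A5) ✗
Counterexamples (restrictor pairs failing the scope): 1.

1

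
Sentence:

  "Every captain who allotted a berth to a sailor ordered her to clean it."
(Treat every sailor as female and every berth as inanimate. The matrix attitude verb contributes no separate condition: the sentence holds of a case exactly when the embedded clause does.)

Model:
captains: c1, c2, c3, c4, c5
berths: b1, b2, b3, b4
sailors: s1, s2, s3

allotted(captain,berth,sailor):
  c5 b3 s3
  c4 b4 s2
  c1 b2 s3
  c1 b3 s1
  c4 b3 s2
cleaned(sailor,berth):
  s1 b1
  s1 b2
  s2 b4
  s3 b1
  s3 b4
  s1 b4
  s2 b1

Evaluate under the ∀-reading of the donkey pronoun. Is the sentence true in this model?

False

"her" takes "a sailor" as antecedent and "it" takes "a berth"; both are donkey pronouns co-varying with the restrictor.
Strong reading: for every (c,b,s) with allotted(c,b,s), cleaned(s,b).
Restrictor triples: (c1,b2,s3)→cleaned(s3,b2) ✗  (c1,b3,s1)→cleaned(s1,b3) ✗  (c4,b3,s2)→cleaned(s2,b3) ✗  (c4,b4,s2)→cleaned(s2,b4) ✓  (c5,b3,s3)→cleaned(s3,b3) ✗
Counterexample: (c1,b2,s3) — cleaned(s3,b2) does not hold.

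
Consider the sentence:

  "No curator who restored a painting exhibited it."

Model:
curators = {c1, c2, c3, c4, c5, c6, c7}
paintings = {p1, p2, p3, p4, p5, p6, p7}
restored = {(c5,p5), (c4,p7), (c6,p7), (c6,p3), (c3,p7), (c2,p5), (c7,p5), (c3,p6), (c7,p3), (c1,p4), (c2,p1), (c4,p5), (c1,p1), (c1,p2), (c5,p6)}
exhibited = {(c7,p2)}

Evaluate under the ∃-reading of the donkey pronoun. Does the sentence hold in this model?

"it" takes "a painting" as antecedent — a donkey pronoun bound across the clause boundary.
Truth condition: for no (c,p) with restored(c,p) does exhibited(c,p) hold.
Restrictor pairs — does the scope hold? (c1,p1):fails  (c1,p2):fails  (c1,p4):fails  (c2,p1):fails  (c2,p5):fails  (c3,p6):fails  (c3,p7):fails  (c4,p5):fails  (c4,p7):fails  (c5,p5):fails  (c5,p6):fails  (c6,p3):fails  (c6,p7):fails  (c7,p3):fails  (c7,p5):fails
Scope holds for no restrictor pair, so the sentence is true.

True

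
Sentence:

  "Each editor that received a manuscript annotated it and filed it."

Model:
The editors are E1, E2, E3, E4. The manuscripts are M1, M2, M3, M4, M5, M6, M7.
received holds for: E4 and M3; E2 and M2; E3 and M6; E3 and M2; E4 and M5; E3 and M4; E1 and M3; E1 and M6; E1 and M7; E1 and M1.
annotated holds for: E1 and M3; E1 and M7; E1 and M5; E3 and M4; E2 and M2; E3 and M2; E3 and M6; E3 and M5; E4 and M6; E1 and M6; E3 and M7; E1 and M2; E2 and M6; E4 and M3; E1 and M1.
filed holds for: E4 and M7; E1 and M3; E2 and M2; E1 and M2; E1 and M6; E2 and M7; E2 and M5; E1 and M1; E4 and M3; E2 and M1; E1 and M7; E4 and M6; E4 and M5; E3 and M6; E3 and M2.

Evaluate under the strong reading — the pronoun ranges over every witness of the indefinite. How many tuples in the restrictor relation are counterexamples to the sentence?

2

"it" takes "a manuscript" as antecedent — a donkey pronoun bound across the clause boundary.
Strong reading: for every (e,m) with received(e,m), annotated(e,m) ∧ filed(e,m).
Restrictor pairs: (E1,M1) ✓  (E1,M3) ✓  (E1,M6) ✓  (E1,M7) ✓  (E2,M2) ✓  (E3,M2) ✓  (E3,M4) ✗  (E3,M6) ✓  (E4,M3) ✓  (E4,M5) ✗
Counterexamples (restrictor pairs failing the scope): 2.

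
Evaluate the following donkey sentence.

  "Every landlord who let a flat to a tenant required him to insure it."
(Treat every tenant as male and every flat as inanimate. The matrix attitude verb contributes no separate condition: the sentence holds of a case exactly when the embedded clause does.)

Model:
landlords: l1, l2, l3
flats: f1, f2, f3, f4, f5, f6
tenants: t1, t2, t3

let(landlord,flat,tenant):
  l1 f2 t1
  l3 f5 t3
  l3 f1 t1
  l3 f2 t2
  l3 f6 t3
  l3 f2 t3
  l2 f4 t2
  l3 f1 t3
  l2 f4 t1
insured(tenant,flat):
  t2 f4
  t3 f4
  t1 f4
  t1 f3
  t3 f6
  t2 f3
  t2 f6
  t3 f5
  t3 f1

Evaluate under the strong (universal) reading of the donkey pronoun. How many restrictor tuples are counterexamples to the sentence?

"him" takes "a tenant" as antecedent and "it" takes "a flat"; both are donkey pronouns co-varying with the restrictor.
Strong reading: for every (l,f,t) with let(l,f,t), insured(t,f).
Restrictor triples: (l1,f2,t1)→insured(t1,f2) ✗  (l2,f4,t1)→insured(t1,f4) ✓  (l2,f4,t2)→insured(t2,f4) ✓  (l3,f1,t1)→insured(t1,f1) ✗  (l3,f1,t3)→insured(t3,f1) ✓  (l3,f2,t2)→insured(t2,f2) ✗  (l3,f2,t3)→insured(t3,f2) ✗  (l3,f5,t3)→insured(t3,f5) ✓  (l3,f6,t3)→insured(t3,f6) ✓
Counterexamples (restrictor triples failing the scope): 4.

4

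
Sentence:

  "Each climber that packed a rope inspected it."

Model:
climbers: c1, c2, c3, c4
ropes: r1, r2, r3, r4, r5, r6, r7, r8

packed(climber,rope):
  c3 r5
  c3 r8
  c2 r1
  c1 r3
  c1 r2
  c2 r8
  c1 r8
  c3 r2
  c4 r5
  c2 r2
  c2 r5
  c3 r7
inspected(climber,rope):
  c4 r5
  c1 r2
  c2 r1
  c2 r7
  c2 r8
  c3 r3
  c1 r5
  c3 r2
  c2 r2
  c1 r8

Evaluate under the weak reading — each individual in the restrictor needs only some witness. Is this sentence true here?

True

"it" takes "a rope" as antecedent — a donkey pronoun bound across the clause boundary.
Weak reading: every climber c with some packed-rope has at least one packed-rope r such that inspected(c,r).
Per climber: c1:✓  c2:✓  c3:✓  c4:✓
Every climber in the restrictor has a witness.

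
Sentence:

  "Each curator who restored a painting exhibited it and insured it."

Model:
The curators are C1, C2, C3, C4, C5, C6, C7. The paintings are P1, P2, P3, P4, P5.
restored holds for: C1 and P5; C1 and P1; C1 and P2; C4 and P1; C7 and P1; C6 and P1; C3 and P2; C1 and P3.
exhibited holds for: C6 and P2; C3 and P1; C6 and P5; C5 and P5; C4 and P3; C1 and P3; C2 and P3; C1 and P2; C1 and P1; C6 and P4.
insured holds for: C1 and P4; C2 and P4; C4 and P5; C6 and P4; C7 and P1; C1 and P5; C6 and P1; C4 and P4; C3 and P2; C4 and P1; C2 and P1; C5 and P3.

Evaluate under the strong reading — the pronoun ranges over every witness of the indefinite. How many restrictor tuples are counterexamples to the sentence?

8

"it" takes "a painting" as antecedent — a donkey pronoun bound across the clause boundary.
Strong reading: for every (c,p) with restored(c,p), exhibited(c,p) ∧ insured(c,p).
Restrictor pairs: (C1,P1) ✗  (C1,P2) ✗  (C1,P3) ✗  (C1,P5) ✗  (C3,P2) ✗  (C4,P1) ✗  (C6,P1) ✗  (C7,P1) ✗
Counterexamples (restrictor pairs failing the scope): 8.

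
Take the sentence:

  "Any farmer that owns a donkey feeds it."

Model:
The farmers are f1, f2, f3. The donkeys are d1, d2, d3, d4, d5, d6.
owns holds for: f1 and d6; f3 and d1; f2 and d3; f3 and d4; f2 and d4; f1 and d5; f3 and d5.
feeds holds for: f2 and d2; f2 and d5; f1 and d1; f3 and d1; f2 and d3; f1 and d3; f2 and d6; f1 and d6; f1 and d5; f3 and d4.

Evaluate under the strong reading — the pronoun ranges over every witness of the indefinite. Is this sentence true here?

False

"it" takes "a donkey" as antecedent — a donkey pronoun bound across the clause boundary.
Strong reading: for every (f,d) with owns(f,d), feeds(f,d).
Restrictor pairs: (f1,d5) ✓  (f1,d6) ✓  (f2,d3) ✓  (f2,d4) ✗  (f3,d1) ✓  (f3,d4) ✓  (f3,d5) ✗
Counterexample: (f2,d4) is in owns but fails the scope.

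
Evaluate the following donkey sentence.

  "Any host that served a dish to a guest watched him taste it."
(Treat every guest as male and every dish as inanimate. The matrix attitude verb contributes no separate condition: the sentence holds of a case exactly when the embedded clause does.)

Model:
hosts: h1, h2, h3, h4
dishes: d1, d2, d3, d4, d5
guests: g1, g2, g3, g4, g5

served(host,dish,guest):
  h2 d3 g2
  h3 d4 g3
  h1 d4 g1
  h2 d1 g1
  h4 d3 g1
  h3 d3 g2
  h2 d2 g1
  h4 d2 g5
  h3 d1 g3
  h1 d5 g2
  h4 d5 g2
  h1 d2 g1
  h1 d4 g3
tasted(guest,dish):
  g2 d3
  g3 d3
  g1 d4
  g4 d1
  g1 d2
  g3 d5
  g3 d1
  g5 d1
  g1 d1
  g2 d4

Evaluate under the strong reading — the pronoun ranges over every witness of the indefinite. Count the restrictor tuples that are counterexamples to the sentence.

"him" takes "a guest" as antecedent and "it" takes "a dish"; both are donkey pronouns co-varying with the restrictor.
Strong reading: for every (h,d,g) with served(h,d,g), tasted(g,d).
Restrictor triples: (h1,d2,g1)→tasted(g1,d2) ✓  (h1,d4,g1)→tasted(g1,d4) ✓  (h1,d4,g3)→tasted(g3,d4) ✗  (h1,d5,g2)→tasted(g2,d5) ✗  (h2,d1,g1)→tasted(g1,d1) ✓  (h2,d2,g1)→tasted(g1,d2) ✓  (h2,d3,g2)→tasted(g2,d3) ✓  (h3,d1,g3)→tasted(g3,d1) ✓  (h3,d3,g2)→tasted(g2,d3) ✓  (h3,d4,g3)→tasted(g3,d4) ✗  (h4,d2,g5)→tasted(g5,d2) ✗  (h4,d3,g1)→tasted(g1,d3) ✗  (h4,d5,g2)→tasted(g2,d5) ✗
Counterexamples (restrictor triples failing the scope): 6.

6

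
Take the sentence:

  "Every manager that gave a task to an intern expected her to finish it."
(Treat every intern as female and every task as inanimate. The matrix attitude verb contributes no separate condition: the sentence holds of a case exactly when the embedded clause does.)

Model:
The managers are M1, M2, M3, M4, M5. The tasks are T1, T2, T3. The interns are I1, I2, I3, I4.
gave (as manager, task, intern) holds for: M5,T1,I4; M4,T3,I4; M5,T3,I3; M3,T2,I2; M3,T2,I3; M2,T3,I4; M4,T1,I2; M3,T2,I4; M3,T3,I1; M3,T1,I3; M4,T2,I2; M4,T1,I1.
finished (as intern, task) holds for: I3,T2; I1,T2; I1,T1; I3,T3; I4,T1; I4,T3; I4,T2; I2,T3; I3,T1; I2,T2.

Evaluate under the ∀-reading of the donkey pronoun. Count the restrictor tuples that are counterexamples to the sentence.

"her" takes "an intern" as antecedent and "it" takes "a task"; both are donkey pronouns co-varying with the restrictor.
Strong reading: for every (m,t,i) with gave(m,t,i), finished(i,t).
Restrictor triples: (M2,T3,I4)→finished(I4,T3) ✓  (M3,T1,I3)→finished(I3,T1) ✓  (M3,T2,I2)→finished(I2,T2) ✓  (M3,T2,I3)→finished(I3,T2) ✓  (M3,T2,I4)→finished(I4,T2) ✓  (M3,T3,I1)→finished(I1,T3) ✗  (M4,T1,I1)→finished(I1,T1) ✓  (M4,T1,I2)→finished(I2,T1) ✗  (M4,T2,I2)→finished(I2,T2) ✓  (M4,T3,I4)→finished(I4,T3) ✓  (M5,T1,I4)→finished(I4,T1) ✓  (M5,T3,I3)→finished(I3,T3) ✓
Counterexamples (restrictor triples failing the scope): 2.

2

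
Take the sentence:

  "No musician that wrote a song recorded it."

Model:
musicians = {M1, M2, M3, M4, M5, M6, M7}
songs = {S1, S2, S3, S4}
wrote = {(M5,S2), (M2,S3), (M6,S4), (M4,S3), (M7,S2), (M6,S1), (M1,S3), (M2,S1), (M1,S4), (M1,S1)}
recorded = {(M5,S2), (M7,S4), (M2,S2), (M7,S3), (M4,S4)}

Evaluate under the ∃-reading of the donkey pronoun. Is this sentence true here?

False

"it" takes "a song" as antecedent — a donkey pronoun bound across the clause boundary.
Truth condition: for no (m,s) with wrote(m,s) does recorded(m,s) hold.
Restrictor pairs — does the scope hold? (M1,S1):fails  (M1,S3):fails  (M1,S4):fails  (M2,S1):fails  (M2,S3):fails  (M4,S3):fails  (M5,S2):holds  (M6,S1):fails  (M6,S4):fails  (M7,S2):fails
Scope holds for 1 pair(s), so the sentence is false.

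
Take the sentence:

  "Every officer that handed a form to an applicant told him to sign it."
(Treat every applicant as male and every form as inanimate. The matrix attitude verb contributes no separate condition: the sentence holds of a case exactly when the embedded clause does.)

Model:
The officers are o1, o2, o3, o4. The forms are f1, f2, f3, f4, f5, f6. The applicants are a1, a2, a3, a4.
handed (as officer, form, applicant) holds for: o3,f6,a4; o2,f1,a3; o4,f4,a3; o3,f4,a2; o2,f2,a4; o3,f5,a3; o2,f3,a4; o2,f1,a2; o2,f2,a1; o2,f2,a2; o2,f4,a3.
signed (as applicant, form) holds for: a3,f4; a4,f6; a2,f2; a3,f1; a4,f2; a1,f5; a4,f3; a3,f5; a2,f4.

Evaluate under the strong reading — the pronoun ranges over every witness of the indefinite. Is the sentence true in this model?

False

"him" takes "an applicant" as antecedent and "it" takes "a form"; both are donkey pronouns co-varying with the restrictor.
Strong reading: for every (o,f,a) with handed(o,f,a), signed(a,f).
Restrictor triples: (o2,f1,a2)→signed(a2,f1) ✗  (o2,f1,a3)→signed(a3,f1) ✓  (o2,f2,a1)→signed(a1,f2) ✗  (o2,f2,a2)→signed(a2,f2) ✓  (o2,f2,a4)→signed(a4,f2) ✓  (o2,f3,a4)→signed(a4,f3) ✓  (o2,f4,a3)→signed(a3,f4) ✓  (o3,f4,a2)→signed(a2,f4) ✓  (o3,f5,a3)→signed(a3,f5) ✓  (o3,f6,a4)→signed(a4,f6) ✓  (o4,f4,a3)→signed(a3,f4) ✓
Counterexample: (o2,f1,a2) — signed(a2,f1) does not hold.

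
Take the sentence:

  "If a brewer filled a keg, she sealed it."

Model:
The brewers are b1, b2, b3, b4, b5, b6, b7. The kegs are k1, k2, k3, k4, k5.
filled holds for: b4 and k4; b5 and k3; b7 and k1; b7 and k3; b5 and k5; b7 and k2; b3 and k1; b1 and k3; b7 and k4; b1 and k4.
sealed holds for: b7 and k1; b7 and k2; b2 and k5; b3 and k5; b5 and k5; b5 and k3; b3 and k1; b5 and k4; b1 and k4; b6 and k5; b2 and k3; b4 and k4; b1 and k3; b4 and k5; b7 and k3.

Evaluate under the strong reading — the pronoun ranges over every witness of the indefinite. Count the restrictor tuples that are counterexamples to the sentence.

1

"it" takes "a keg" as antecedent — a donkey pronoun bound across the clause boundary.
Strong reading: for every (b,k) with filled(b,k), sealed(b,k).
Restrictor pairs: (b1,k3) ✓  (b1,k4) ✓  (b3,k1) ✓  (b4,k4) ✓  (b5,k3) ✓  (b5,k5) ✓  (b7,k1) ✓  (b7,k2) ✓  (b7,k3) ✓  (b7,k4) ✗
Counterexamples (restrictor pairs failing the scope): 1.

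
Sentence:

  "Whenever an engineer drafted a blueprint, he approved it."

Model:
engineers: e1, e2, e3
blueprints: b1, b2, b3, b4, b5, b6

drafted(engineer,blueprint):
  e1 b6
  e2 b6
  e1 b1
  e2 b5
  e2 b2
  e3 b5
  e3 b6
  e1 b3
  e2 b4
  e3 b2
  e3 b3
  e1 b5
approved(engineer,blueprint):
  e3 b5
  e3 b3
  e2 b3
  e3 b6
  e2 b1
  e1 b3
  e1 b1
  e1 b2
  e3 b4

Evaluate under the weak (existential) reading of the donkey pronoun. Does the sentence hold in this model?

False

"it" takes "a blueprint" as antecedent — a donkey pronoun bound across the clause boundary.
Weak reading: every engineer e with some drafted-blueprint has at least one drafted-blueprint b such that approved(e,b).
Per engineer: e1:✓  e2:✗  e3:✓
e2 has no witness among its drafted-blueprints.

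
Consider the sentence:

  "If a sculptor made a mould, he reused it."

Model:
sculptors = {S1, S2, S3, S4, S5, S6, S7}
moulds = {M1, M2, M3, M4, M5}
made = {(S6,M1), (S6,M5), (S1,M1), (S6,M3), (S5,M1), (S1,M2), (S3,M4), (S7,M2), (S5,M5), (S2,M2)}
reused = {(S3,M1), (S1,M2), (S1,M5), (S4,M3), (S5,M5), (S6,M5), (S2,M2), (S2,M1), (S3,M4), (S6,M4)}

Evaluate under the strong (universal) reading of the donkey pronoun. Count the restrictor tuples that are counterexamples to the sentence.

5

"it" takes "a mould" as antecedent — a donkey pronoun bound across the clause boundary.
Strong reading: for every (s,m) with made(s,m), reused(s,m).
Restrictor pairs: (S1,M1) ✗  (S1,M2) ✓  (S2,M2) ✓  (S3,M4) ✓  (S5,M1) ✗  (S5,M5) ✓  (S6,M1) ✗  (S6,M3) ✗  (S6,M5) ✓  (S7,M2) ✗
Counterexamples (restrictor pairs failing the scope): 5.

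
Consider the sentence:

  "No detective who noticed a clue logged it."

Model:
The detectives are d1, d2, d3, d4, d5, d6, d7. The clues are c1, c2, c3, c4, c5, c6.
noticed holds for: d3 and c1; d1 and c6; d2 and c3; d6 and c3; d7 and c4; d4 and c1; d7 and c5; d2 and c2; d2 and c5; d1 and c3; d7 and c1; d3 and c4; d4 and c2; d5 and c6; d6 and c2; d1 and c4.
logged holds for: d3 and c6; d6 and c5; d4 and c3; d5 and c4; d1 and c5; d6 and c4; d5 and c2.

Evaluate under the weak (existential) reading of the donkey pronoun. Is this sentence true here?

"it" takes "a clue" as antecedent — a donkey pronoun bound across the clause boundary.
Truth condition: for no (d,c) with noticed(d,c) does logged(d,c) hold.
Restrictor pairs — does the scope hold? (d1,c3):fails  (d1,c4):fails  (d1,c6):fails  (d2,c2):fails  (d2,c3):fails  (d2,c5):fails  (d3,c1):fails  (d3,c4):fails  (d4,c1):fails  (d4,c2):fails  (d5,c6):fails  (d6,c2):fails  (d6,c3):fails  (d7,c1):fails  (d7,c4):fails  (d7,c5):fails
Scope holds for no restrictor pair, so the sentence is true.

True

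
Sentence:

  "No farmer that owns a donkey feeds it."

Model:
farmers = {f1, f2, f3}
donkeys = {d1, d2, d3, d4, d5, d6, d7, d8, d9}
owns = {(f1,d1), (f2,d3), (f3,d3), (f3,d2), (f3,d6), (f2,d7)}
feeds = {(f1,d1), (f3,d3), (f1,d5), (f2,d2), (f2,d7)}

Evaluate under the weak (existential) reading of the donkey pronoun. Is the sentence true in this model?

"it" takes "a donkey" as antecedent — a donkey pronoun bound across the clause boundary.
Truth condition: for no (f,d) with owns(f,d) does feeds(f,d) hold.
Restrictor pairs — does the scope hold? (f1,d1):holds  (f2,d3):fails  (f2,d7):holds  (f3,d2):fails  (f3,d3):holds  (f3,d6):fails
Scope holds for 3 pair(s), so the sentence is false.

False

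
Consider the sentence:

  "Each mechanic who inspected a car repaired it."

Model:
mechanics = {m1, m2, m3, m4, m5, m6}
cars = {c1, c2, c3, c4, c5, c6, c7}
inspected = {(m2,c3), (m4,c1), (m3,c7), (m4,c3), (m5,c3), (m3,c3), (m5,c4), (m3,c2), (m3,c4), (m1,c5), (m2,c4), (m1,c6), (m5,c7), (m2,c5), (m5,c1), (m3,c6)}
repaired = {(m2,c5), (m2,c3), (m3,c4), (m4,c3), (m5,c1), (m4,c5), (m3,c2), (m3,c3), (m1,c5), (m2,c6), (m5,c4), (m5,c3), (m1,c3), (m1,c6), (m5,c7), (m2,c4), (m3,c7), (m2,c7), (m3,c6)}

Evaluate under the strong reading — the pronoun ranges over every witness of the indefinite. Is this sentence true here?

False

"it" takes "a car" as antecedent — a donkey pronoun bound across the clause boundary.
Strong reading: for every (m,c) with inspected(m,c), repaired(m,c).
Restrictor pairs: (m1,c5) ✓  (m1,c6) ✓  (m2,c3) ✓  (m2,c4) ✓  (m2,c5) ✓  (m3,c2) ✓  (m3,c3) ✓  (m3,c4) ✓  (m3,c6) ✓  (m3,c7) ✓  (m4,c1) ✗  (m4,c3) ✓  (m5,c1) ✓  (m5,c3) ✓  (m5,c4) ✓  (m5,c7) ✓
Counterexample: (m4,c1) is in inspected but fails the scope.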